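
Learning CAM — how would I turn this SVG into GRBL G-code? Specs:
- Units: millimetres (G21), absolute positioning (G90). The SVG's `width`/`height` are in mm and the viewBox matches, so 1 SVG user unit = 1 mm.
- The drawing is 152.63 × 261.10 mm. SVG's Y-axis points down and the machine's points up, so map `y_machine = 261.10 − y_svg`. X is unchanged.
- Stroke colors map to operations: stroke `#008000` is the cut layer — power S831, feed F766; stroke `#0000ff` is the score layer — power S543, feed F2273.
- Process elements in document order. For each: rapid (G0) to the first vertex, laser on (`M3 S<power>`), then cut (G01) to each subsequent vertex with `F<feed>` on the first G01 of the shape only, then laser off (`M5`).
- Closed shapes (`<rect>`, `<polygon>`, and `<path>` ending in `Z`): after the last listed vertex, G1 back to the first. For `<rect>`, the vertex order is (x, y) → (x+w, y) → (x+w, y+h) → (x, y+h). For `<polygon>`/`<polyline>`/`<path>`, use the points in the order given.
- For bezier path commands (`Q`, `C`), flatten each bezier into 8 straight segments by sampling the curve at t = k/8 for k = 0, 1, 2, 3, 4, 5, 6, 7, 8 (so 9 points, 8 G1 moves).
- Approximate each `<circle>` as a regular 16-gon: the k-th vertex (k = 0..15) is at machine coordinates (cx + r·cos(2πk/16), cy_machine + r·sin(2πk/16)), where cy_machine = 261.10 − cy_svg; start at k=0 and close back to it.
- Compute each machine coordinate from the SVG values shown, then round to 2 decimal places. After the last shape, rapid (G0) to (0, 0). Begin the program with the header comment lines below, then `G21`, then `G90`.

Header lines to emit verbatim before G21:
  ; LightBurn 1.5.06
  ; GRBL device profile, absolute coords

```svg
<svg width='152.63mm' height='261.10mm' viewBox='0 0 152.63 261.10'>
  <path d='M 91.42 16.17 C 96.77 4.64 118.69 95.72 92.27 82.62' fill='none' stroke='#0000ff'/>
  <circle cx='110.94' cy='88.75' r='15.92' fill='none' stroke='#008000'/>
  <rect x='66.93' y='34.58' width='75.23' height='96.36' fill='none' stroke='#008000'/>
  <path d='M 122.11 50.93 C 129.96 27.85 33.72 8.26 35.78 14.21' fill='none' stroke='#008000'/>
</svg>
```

; LightBurn 1.5.06
; GRBL device profile, absolute coords
G21
G90
G0 X91.42 Y244.93
M3 S543
G01 X94.08 Y244.85 F2273
G01 X97.53 Y237.57
G01 X101.01 Y225.52
G01 X103.76 Y211.12
G01 X105.02 Y196.79
G01 X104.04 Y184.96
G01 X100.04 Y178.05
G01 X92.27 Y178.48
M5
G0 X126.86 Y172.35
M3 S831
G01 X125.65 Y178.44 F766
G01 X122.20 Y183.61
G01 X117.03 Y187.06
G01 X110.94 Y188.27
G01 X104.85 Y187.06
G01 X99.68 Y183.61
G01 X96.23 Y178.44
G01 X95.02 Y172.35
G01 X96.23 Y166.26
G01 X99.68 Y161.09
G01 X104.85 Y157.64
G01 X110.94 Y156.43
G01 X117.03 Y157.64
G01 X122.20 Y161.09
G01 X125.65 Y166.26
G01 X126.86 Y172.35
M5
G0 X66.93 Y226.52
M3 S831
G01 X142.16 Y226.52 F766
G01 X142.16 Y130.16
G01 X66.93 Y130.16
G01 X66.93 Y226.52
M5
G0 X122.11 Y210.17
M3 S831
G01 X120.57 Y218.62 F766
G01 X111.64 Y226.48
G01 X97.70 Y233.50
G01 X81.12 Y239.42
G01 X64.26 Y243.97
G01 X49.50 Y246.91
G01 X39.22 Y247.97
G01 X35.78 Y246.89
M5
G0 X0.00 Y0.00

viewBox `0 0 152.63 261.10` with mm width/height → 1 unit = 1 mm. Flip: y_m = 261.10 − y_svg.

**Shape 1** — `<path>` cubic bezier, stroke `#0000ff` → score (S543, F2273). Control points (SVG): P0=(91.42,16.17), P1=(96.77,4.64), P2=(118.69,95.72), P3=(92.27,82.62); sampled at t=k/8. Machine vertices: (91.42,244.93) → (94.08,244.85) → (97.53,237.57) → (101.01,225.52) → (103.76,211.12) → (105.02,196.79) → (104.04,184.96) → (100.04,178.05) → (92.27,178.48). Open path.

**Shape 2** — `<circle>` circle, stroke `#008000` → cut (S831, F766). Machine vertices: (126.86,172.35) → (125.65,178.44) → (122.20,183.61) → (117.03,187.06) → (110.94,188.27) → (104.85,187.06) → (99.68,183.61) → (96.23,178.44) → (95.02,172.35) → (96.23,166.26) → (99.68,161.09) → (104.85,157.64) → (110.94,156.43) → (117.03,157.64) → (122.20,161.09) → (125.65,166.26) → (126.86,172.35). Closed: final G1 returns to the first vertex.

**Shape 3** — `<rect>` rectangle, stroke `#008000` → cut (S831, F766). Machine vertices: (66.93,226.52) → (142.16,226.52) → (142.16,130.16) → (66.93,130.16) → (66.93,226.52). Closed: final G1 returns to the first vertex.

**Shape 4** — `<path>` cubic bezier, stroke `#008000` → cut (S831, F766). Control points (SVG): P0=(122.11,50.93), P1=(129.96,27.85), P2=(33.72,8.26), P3=(35.78,14.21); sampled at t=k/8. Machine vertices: (122.11,210.17) → (120.57,218.62) → (111.64,226.48) → (97.70,233.50) → (81.12,239.42) → (64.26,243.97) → (49.50,246.91) → (39.22,247.97) → (35.78,246.89). Open path.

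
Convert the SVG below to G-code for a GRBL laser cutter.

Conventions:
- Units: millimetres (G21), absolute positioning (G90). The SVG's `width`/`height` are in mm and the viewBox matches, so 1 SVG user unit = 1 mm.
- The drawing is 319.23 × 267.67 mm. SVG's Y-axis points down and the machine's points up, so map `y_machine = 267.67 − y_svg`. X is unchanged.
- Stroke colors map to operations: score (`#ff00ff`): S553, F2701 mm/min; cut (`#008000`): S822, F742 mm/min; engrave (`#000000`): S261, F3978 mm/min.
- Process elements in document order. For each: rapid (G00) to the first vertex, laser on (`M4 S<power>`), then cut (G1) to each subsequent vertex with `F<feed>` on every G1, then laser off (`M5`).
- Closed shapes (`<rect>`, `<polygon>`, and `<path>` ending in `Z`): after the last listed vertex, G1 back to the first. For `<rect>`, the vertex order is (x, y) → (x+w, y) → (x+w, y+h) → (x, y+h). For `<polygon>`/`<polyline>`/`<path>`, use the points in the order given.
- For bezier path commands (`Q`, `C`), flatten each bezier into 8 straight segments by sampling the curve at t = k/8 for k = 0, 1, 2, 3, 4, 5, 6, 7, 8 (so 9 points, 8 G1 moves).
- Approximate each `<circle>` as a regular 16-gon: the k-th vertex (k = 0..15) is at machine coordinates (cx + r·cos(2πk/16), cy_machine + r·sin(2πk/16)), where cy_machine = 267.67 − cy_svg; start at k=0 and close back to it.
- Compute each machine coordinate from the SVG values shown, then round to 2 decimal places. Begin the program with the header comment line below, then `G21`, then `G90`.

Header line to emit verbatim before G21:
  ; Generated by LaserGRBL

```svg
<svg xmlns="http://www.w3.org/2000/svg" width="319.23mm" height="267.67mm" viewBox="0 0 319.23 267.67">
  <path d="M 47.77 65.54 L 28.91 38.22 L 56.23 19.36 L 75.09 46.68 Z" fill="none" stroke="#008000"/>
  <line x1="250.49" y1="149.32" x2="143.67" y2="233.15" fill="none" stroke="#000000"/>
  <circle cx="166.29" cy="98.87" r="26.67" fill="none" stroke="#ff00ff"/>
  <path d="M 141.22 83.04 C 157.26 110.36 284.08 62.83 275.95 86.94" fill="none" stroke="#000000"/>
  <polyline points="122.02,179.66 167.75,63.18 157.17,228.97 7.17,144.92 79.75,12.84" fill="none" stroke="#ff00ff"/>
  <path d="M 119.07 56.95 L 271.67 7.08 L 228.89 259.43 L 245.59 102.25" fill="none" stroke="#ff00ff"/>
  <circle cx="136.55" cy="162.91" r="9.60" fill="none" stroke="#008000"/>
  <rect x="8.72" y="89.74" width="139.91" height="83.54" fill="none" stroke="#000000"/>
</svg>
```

; Generated by LaserGRBL
G21
G90
G00 X47.77 Y202.13
M4 S822
G1 X28.91 Y229.45 F742
G1 X56.23 Y248.31 F742
G1 X75.09 Y220.99 F742
G1 X47.77 Y202.13 F742
M5
G00 X250.49 Y118.35
M4 S261
G1 X143.67 Y34.52 F3978
M5
G00 X192.96 Y168.80
M4 S553
G1 X190.93 Y179.01 F2701
G1 X185.15 Y187.66 F2701
G1 X176.50 Y193.44 F2701
G1 X166.29 Y195.47 F2701
G1 X156.08 Y193.44 F2701
G1 X147.43 Y187.66 F2701
G1 X141.65 Y179.01 F2701
G1 X139.62 Y168.80 F2701
G1 X141.65 Y158.59 F2701
G1 X147.43 Y149.94 F2701
G1 X156.08 Y144.16 F2701
G1 X166.29 Y142.13 F2701
G1 X176.50 Y144.16 F2701
G1 X185.15 Y149.94 F2701
G1 X190.93 Y158.59 F2701
G1 X192.96 Y168.80 F2701
M5
G00 X141.22 Y184.63
M4 S261
G1 X151.95 Y177.61 F3978
G1 X170.18 Y175.89 F3978
G1 X193.04 Y177.75 F3978
G1 X217.65 Y181.48 F3978
G1 X241.12 Y185.36 F3978
G1 X260.58 Y187.67 F3978
G1 X273.15 Y186.70 F3978
G1 X275.95 Y180.73 F3978
M5
G00 X122.02 Y88.01
M4 S553
G1 X167.75 Y204.49 F2701
G1 X157.17 Y38.70 F2701
G1 X7.17 Y122.75 F2701
G1 X79.75 Y254.83 F2701
M5
G00 X119.07 Y210.72
M4 S553
G1 X271.67 Y260.59 F2701
G1 X228.89 Y8.24 F2701
G1 X245.59 Y165.42 F2701
M5
G00 X146.15 Y104.76
M4 S822
G1 X145.42 Y108.43 F742
G1 X143.34 Y111.55 F742
G1 X140.22 Y113.63 F742
G1 X136.55 Y114.36 F742
G1 X132.88 Y113.63 F742
G1 X129.76 Y111.55 F742
G1 X127.68 Y108.43 F742
G1 X126.95 Y104.76 F742
G1 X127.68 Y101.09 F742
G1 X129.76 Y97.97 F742
G1 X132.88 Y95.89 F742
G1 X136.55 Y95.16 F742
G1 X140.22 Y95.89 F742
G1 X143.34 Y97.97 F742
G1 X145.42 Y101.09 F742
G1 X146.15 Y104.76 F742
M5
G00 X8.72 Y177.93
M4 S261
G1 X148.63 Y177.93 F3978
G1 X148.63 Y94.39 F3978
G1 X8.72 Y94.39 F3978
G1 X8.72 Y177.93 F3978
M5

Since the viewBox matches the mm dimensions, user units are millimetres directly. The only transform is the Y-flip y_m = 267.67 − y_svg.

Shape 1 is a regular polygon drawn with `<path>`. Its stroke #008000 means cut at S822, F742. After flipping Y the toolpath is (47.77,202.13) → (28.91,229.45) → (56.23,248.31) → (75.09,220.99) → (47.77,202.13), returning to the start.

Shape 2 is a line segment drawn with `<line>`. Its stroke #000000 means engrave at S261, F3978. After flipping Y the toolpath is (250.49,118.35) → (143.67,34.52).

Shape 3 is a circle drawn with `<circle>`. Its stroke #ff00ff means score at S553, F2701. After flipping Y the toolpath is (192.96,168.80) → (190.93,179.01) → (185.15,187.66) → (176.50,193.44) → (166.29,195.47) → (156.08,193.44) → (147.43,187.66) → (141.65,179.01) → (139.62,168.80) → (141.65,158.59) → (147.43,149.94) → (156.08,144.16) → (166.29,142.13) → (176.50,144.16) → (185.15,149.94) → (190.93,158.59) → (192.96,168.80), returning to the start.

Shape 4 is a cubic bezier drawn with `<path>`. Its stroke #000000 means engrave at S261, F3978. After flipping Y the toolpath is (141.22,184.63) → (151.95,177.61) → (170.18,175.89) → (193.04,177.75) → (217.65,181.48) → (241.12,185.36) → (260.58,187.67) → (273.15,186.70) → (275.95,180.73).

Shape 5 is a open polyline drawn with `<polyline>`. Its stroke #ff00ff means score at S553, F2701. After flipping Y the toolpath is (122.02,88.01) → (167.75,204.49) → (157.17,38.70) → (7.17,122.75) → (79.75,254.83).

Shape 6 is a open polyline drawn with `<path>`. Its stroke #ff00ff means score at S553, F2701. After flipping Y the toolpath is (119.07,210.72) → (271.67,260.59) → (228.89,8.24) → (245.59,165.42).

Shape 7 is a circle drawn with `<circle>`. Its stroke #008000 means cut at S822, F742. After flipping Y the toolpath is (146.15,104.76) → (145.42,108.43) → (143.34,111.55) → (140.22,113.63) → (136.55,114.36) → (132.88,113.63) → (129.76,111.55) → (127.68,108.43) → (126.95,104.76) → (127.68,101.09) → (129.76,97.97) → (132.88,95.89) → (136.55,95.16) → (140.22,95.89) → (143.34,97.97) → (145.42,101.09) → (146.15,104.76), returning to the start.

Shape 8 is a rectangle drawn with `<rect>`. Its stroke #000000 means engrave at S261, F3978. After flipping Y the toolpath is (8.72,177.93) → (148.63,177.93) → (148.63,94.39) → (8.72,94.39) → (8.72,177.93), returning to the start.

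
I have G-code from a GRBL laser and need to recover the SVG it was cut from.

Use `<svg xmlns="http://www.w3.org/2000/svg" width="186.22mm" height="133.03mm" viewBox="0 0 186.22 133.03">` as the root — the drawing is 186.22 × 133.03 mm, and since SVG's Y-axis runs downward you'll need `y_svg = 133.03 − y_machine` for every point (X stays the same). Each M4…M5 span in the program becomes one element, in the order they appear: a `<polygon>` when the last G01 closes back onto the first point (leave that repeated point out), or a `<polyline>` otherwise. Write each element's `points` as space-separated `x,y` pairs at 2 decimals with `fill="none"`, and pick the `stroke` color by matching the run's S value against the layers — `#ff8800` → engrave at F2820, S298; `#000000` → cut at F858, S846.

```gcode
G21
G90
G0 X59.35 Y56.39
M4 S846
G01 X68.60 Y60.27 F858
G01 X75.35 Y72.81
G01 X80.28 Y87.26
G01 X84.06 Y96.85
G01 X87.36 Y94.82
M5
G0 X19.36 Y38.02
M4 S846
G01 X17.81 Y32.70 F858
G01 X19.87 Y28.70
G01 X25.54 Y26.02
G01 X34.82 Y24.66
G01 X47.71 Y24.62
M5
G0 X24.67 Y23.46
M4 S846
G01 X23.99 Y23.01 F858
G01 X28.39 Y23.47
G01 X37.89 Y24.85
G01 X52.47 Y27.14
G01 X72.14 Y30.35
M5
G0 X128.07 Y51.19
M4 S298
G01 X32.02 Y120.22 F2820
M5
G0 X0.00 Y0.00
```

Machine Y-up, SVG Y-down with viewBox height 133.03, so y_svg = 133.03 − y_machine; X carries over.

Run 1: the run's S846 means `#000000` (cut). The run is open, so emit a `<polyline>` with points (Y-flipped): 59.35,76.64 68.60,72.76 75.35,60.22 80.28,45.77 84.06,36.18 87.36,38.21.

Run 2: the run's S846 means `#000000` (cut). The run is open, so emit a `<polyline>` with points (Y-flipped): 19.36,95.01 17.81,100.33 19.87,104.33 25.54,107.01 34.82,108.37 47.71,108.41.

Run 3: the run's S846 means `#000000` (cut). The run is open, so emit a `<polyline>` with points (Y-flipped): 24.67,109.57 23.99,110.02 28.39,109.56 37.89,108.18 52.47,105.89 72.14,102.68.

Run 4: the run's S298 means `#ff8800` (engrave). The run is open, so emit a `<polyline>` with points (Y-flipped): 128.07,81.84 32.02,12.81.

<svg xmlns="http://www.w3.org/2000/svg" width="186.22mm" height="133.03mm" viewBox="0 0 186.22 133.03">
  <polyline points="59.35,76.64 68.60,72.76 75.35,60.22 80.28,45.77 84.06,36.18 87.36,38.21" fill="none" stroke="#000000"/>
  <polyline points="19.36,95.01 17.81,100.33 19.87,104.33 25.54,107.01 34.82,108.37 47.71,108.41" fill="none" stroke="#000000"/>
  <polyline points="24.67,109.57 23.99,110.02 28.39,109.56 37.89,108.18 52.47,105.89 72.14,102.68" fill="none" stroke="#000000"/>
  <polyline points="128.07,81.84 32.02,12.81" fill="none" stroke="#ff8800"/>
</svg>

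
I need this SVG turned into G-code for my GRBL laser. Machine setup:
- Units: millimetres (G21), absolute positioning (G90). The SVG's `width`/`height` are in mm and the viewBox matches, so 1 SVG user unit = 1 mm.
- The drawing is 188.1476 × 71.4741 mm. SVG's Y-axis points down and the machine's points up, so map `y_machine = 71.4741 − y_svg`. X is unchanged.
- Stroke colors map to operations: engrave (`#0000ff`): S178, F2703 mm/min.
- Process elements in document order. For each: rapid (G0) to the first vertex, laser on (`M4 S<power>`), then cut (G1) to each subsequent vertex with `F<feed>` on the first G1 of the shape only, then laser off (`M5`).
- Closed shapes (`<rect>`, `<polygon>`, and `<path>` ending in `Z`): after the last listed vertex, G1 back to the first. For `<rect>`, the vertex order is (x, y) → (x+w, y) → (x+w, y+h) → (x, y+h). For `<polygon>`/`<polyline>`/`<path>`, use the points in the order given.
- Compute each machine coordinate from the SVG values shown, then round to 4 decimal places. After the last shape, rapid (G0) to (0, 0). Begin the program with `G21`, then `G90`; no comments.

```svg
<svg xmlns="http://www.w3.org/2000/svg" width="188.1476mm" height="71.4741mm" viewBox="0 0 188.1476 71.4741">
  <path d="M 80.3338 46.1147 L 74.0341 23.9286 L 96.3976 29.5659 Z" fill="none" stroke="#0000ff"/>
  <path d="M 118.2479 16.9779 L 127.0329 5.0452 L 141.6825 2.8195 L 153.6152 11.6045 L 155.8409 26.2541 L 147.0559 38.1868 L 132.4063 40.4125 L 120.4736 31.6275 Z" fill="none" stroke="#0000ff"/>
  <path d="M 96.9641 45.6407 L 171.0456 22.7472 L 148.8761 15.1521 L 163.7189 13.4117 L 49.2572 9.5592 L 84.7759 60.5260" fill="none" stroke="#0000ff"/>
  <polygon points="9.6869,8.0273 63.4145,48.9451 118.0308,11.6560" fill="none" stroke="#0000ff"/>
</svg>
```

Since the viewBox matches the mm dimensions, user units are millimetres directly. The only transform is the Y-flip y_m = 71.4741 − y_svg.

Shape 1 is a regular polygon drawn with `<path>`. Its stroke #0000ff means engrave at S178, F2703. After flipping Y the toolpath is (80.3338,25.3594) → (74.0341,47.5455) → (96.3976,41.9082) → (80.3338,25.3594), returning to the start.

Shape 2 is a regular polygon drawn with `<path>`. Its stroke #0000ff means engrave at S178, F2703. After flipping Y the toolpath is (118.2479,54.4962) → (127.0329,66.4289) → (141.6825,68.6546) → (153.6152,59.8696) → (155.8409,45.2200) → (147.0559,33.2873) → (132.4063,31.0616) → (120.4736,39.8466) → (118.2479,54.4962), returning to the start.

Shape 3 is a open polyline drawn with `<path>`. Its stroke #0000ff means engrave at S178, F2703. After flipping Y the toolpath is (96.9641,25.8334) → (171.0456,48.7269) → (148.8761,56.3220) → (163.7189,58.0624) → (49.2572,61.9149) → (84.7759,10.9481).

Shape 4 is a closed polygon drawn with `<polygon>`. Its stroke #0000ff means engrave at S178, F2703. After flipping Y the toolpath is (9.6869,63.4468) → (63.4145,22.5290) → (118.0308,59.8181) → (9.6869,63.4468), returning to the start.

G21
G90
G0 X80.3338 Y25.3594
M4 S178
G1 X74.0341 Y47.5455 F2703
G1 X96.3976 Y41.9082
G1 X80.3338 Y25.3594
M5
G0 X118.2479 Y54.4962
M4 S178
G1 X127.0329 Y66.4289 F2703
G1 X141.6825 Y68.6546
G1 X153.6152 Y59.8696
G1 X155.8409 Y45.2200
G1 X147.0559 Y33.2873
G1 X132.4063 Y31.0616
G1 X120.4736 Y39.8466
G1 X118.2479 Y54.4962
M5
G0 X96.9641 Y25.8334
M4 S178
G1 X171.0456 Y48.7269 F2703
G1 X148.8761 Y56.3220
G1 X163.7189 Y58.0624
G1 X49.2572 Y61.9149
G1 X84.7759 Y10.9481
M5
G0 X9.6869 Y63.4468
M4 S178
G1 X63.4145 Y22.5290 F2703
G1 X118.0308 Y59.8181
G1 X9.6869 Y63.4468
M5
G0 X0.0000 Y0.0000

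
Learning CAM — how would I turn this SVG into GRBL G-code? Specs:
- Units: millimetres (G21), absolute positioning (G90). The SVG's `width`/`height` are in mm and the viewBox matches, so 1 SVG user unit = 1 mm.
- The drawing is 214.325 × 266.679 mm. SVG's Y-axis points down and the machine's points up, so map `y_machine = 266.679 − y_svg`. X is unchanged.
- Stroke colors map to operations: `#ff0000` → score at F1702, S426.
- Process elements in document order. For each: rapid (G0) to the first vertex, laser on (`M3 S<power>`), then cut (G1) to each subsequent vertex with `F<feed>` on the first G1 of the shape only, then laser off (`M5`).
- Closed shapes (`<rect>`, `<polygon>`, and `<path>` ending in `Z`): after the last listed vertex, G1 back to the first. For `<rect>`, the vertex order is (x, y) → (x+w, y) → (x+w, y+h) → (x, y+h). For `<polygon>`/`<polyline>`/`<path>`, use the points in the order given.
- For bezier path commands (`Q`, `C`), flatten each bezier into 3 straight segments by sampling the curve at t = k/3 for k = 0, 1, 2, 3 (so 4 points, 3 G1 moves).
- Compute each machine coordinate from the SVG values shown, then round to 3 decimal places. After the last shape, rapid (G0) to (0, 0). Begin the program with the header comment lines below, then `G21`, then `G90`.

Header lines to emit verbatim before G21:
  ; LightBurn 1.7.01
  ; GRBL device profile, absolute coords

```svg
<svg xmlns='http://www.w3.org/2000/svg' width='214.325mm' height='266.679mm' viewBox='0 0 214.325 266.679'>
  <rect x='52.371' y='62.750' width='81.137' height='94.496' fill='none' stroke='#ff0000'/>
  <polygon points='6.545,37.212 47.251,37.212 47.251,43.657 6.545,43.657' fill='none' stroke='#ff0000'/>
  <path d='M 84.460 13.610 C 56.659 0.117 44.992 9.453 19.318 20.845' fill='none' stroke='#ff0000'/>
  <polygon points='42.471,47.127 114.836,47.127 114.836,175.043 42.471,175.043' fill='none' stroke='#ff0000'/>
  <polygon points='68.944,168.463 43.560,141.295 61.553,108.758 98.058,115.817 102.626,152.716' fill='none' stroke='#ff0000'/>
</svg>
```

; LightBurn 1.7.01
; GRBL device profile, absolute coords
G21
G90
G0 X52.371 Y203.929
M3 S426
G1 X133.508 Y203.929 F1702
G1 X133.508 Y109.433
G1 X52.371 Y109.433
G1 X52.371 Y203.929
M5
G0 X6.545 Y229.467
M3 S426
G1 X47.251 Y229.467 F1702
G1 X47.251 Y223.022
G1 X6.545 Y223.022
G1 X6.545 Y229.467
M5
G0 X84.460 Y253.069
M3 S426
G1 X60.921 Y259.722 F1702
G1 X41.439 Y255.771
G1 X19.318 Y245.834
M5
G0 X42.471 Y219.552
M3 S426
G1 X114.836 Y219.552 F1702
G1 X114.836 Y91.636
G1 X42.471 Y91.636
G1 X42.471 Y219.552
M5
G0 X68.944 Y98.216
M3 S426
G1 X43.560 Y125.384 F1702
G1 X61.553 Y157.921
G1 X98.058 Y150.862
G1 X102.626 Y113.963
G1 X68.944 Y98.216
M5
G0 X0.000 Y0.000

viewBox `0 0 214.325 266.679` with mm width/height → 1 unit = 1 mm. Flip: y_m = 266.679 − y_svg.

**Shape 1** — `<rect>` rectangle, stroke `#ff0000` → score (S426, F1702). Machine vertices: (52.371,203.929) → (133.508,203.929) → (133.508,109.433) → (52.371,109.433) → (52.371,203.929). Closed: final G1 returns to the first vertex.

**Shape 2** — `<polygon>` rectangle, stroke `#ff0000` → score (S426, F1702). Machine vertices: (6.545,229.467) → (47.251,229.467) → (47.251,223.022) → (6.545,223.022) → (6.545,229.467). Closed: final G1 returns to the first vertex.

**Shape 3** — `<path>` cubic bezier, stroke `#ff0000` → score (S426, F1702). Control points (SVG): P0=(84.460,13.610), P1=(56.659,0.117), P2=(44.992,9.453), P3=(19.318,20.845); sampled at t=k/3. Machine vertices: (84.460,253.069) → (60.921,259.722) → (41.439,255.771) → (19.318,245.834). Open path.

**Shape 4** — `<polygon>` rectangle, stroke `#ff0000` → score (S426, F1702). Machine vertices: (42.471,219.552) → (114.836,219.552) → (114.836,91.636) → (42.471,91.636) → (42.471,219.552). Closed: final G1 returns to the first vertex.

**Shape 5** — `<polygon>` regular polygon, stroke `#ff0000` → score (S426, F1702). Machine vertices: (68.944,98.216) → (43.560,125.384) → (61.553,157.921) → (98.058,150.862) → (102.626,113.963) → (68.944,98.216). Closed: final G1 returns to the first vertex.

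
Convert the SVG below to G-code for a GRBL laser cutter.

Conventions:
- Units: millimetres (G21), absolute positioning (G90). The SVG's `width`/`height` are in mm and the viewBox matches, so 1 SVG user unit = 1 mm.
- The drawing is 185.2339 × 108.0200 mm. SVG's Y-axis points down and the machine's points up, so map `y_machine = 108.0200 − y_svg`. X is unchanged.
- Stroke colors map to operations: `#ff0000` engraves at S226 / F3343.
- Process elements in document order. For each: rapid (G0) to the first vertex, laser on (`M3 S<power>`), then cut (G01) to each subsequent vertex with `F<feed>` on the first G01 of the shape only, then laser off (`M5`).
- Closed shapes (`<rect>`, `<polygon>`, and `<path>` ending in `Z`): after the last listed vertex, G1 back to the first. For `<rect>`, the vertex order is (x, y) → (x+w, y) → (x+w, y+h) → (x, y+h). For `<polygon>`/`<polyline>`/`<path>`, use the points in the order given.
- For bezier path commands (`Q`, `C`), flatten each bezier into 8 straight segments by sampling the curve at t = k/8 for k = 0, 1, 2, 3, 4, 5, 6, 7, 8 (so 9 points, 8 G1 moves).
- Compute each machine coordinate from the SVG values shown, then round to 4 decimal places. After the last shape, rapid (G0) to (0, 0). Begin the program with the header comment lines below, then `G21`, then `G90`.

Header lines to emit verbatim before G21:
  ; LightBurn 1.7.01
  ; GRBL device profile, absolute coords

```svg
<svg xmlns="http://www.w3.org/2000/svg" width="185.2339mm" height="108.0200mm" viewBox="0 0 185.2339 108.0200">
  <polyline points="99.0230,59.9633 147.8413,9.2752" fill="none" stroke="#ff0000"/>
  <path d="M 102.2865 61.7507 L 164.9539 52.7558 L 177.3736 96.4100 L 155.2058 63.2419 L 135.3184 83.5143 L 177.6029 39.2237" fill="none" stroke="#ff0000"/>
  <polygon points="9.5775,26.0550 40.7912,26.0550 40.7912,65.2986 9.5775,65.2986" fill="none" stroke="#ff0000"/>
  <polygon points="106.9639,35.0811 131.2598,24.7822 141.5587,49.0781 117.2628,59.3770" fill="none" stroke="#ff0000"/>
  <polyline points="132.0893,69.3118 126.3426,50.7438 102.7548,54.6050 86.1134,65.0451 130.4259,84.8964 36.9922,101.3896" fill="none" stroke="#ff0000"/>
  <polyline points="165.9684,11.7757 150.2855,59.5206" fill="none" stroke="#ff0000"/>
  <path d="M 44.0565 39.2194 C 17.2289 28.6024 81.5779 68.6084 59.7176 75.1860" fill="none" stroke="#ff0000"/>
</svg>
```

; LightBurn 1.7.01
; GRBL device profile, absolute coords
G21
G90
G0 X99.0230 Y48.0567
M3 S226
G01 X147.8413 Y98.7448 F3343
M5
G0 X102.2865 Y46.2693
M3 S226
G01 X164.9539 Y55.2642 F3343
G01 X177.3736 Y11.6100
G01 X155.2058 Y44.7781
G01 X135.3184 Y24.5057
G01 X177.6029 Y68.7963
M5
G0 X9.5775 Y81.9650
M3 S226
G01 X40.7912 Y81.9650 F3343
G01 X40.7912 Y42.7214
G01 X9.5775 Y42.7214
G01 X9.5775 Y81.9650
M5
G0 X106.9639 Y72.9389
M3 S226
G01 X131.2598 Y83.2378 F3343
G01 X141.5587 Y58.9419
G01 X117.2628 Y48.6430
G01 X106.9639 Y72.9389
M5
G0 X132.0893 Y38.7082
M3 S226
G01 X126.3426 Y57.2762 F3343
G01 X102.7548 Y53.4150
G01 X86.1134 Y42.9749
G01 X130.4259 Y23.1236
G01 X36.9922 Y6.6304
M5
G0 X165.9684 Y96.2443
M3 S226
G01 X150.2855 Y48.4994 F3343
M5
G0 X44.0565 Y68.8006
M3 S226
G01 X37.9236 Y70.5732 F3343
G01 X38.2598 Y68.5848
G01 X42.9862 Y63.8205
G01 X50.0243 Y57.2653
G01 X57.2952 Y49.9040
G01 X62.7202 Y42.7217
G01 X64.2206 Y36.7034
G01 X59.7176 Y32.8340
M5
G0 X0.0000 Y0.0000

1 u = 1 mm; y_m = 108.0200 − y.

[1] `<polyline>` line segment, #ff0000→engrave S226 F3343: (99.0230,48.0567) → (147.8413,98.7448)

[2] `<path>` open polyline, #ff0000→engrave S226 F3343: (102.2865,46.2693) → (164.9539,55.2642) → (177.3736,11.6100) → (155.2058,44.7781) → (135.3184,24.5057) → (177.6029,68.7963)

[3] `<polygon>` rectangle, #ff0000→engrave S226 F3343: (9.5775,81.9650) → (40.7912,81.9650) → (40.7912,42.7214) → (9.5775,42.7214) → (9.5775,81.9650) (closed)

[4] `<polygon>` regular polygon, #ff0000→engrave S226 F3343: (106.9639,72.9389) → (131.2598,83.2378) → (141.5587,58.9419) → (117.2628,48.6430) → (106.9639,72.9389) (closed)

[5] `<polyline>` open polyline, #ff0000→engrave S226 F3343: (132.0893,38.7082) → (126.3426,57.2762) → (102.7548,53.4150) → (86.1134,42.9749) → (130.4259,23.1236) → (36.9922,6.6304)

[6] `<polyline>` line segment, #ff0000→engrave S226 F3343: (165.9684,96.2443) → (150.2855,48.4994)

[7] `<path>` cubic bezier, #ff0000→engrave S226 F3343: (44.0565,68.8006) → (37.9236,70.5732) → (38.2598,68.5848) → (42.9862,63.8205) → (50.0243,57.2653) → (57.2952,49.9040) → (62.7202,42.7217) → (64.2206,36.7034) → (59.7176,32.8340)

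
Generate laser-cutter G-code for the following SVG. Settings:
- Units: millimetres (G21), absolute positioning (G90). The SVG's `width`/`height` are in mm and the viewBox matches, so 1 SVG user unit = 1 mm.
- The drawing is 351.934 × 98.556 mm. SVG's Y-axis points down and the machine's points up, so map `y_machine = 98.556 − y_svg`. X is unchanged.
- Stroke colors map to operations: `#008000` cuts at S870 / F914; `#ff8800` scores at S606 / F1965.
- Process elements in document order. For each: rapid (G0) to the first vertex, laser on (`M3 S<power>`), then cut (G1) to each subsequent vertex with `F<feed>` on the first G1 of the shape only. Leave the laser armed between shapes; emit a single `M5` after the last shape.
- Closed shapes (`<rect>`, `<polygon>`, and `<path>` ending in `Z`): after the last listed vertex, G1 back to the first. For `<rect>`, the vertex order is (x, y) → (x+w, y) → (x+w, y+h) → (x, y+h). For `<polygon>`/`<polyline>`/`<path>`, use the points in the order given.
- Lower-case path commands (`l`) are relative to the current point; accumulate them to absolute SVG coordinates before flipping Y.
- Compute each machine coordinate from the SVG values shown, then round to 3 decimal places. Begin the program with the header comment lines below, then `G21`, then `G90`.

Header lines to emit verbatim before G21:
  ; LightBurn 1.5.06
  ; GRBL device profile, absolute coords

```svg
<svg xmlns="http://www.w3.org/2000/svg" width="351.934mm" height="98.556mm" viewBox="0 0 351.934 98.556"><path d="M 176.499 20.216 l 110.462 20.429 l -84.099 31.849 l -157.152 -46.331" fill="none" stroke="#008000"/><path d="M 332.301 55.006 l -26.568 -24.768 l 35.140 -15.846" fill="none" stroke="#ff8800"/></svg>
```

1 u = 1 mm; y_m = 98.556 − y.

[1] `<path>` open polyline, #008000→cut S870 F914: (176.499,78.340) → (286.961,57.911) → (202.862,26.062) → (45.710,72.393)

[2] `<path>` open polyline, #ff8800→score S606 F1965: (332.301,43.550) → (305.733,68.318) → (340.873,84.164)

; LightBurn 1.5.06
; GRBL device profile, absolute coords
G21
G90
G0 X176.499 Y78.340
M3 S870
G1 X286.961 Y57.911 F914
G1 X202.862 Y26.062
G1 X45.710 Y72.393
G0 X332.301 Y43.550
M3 S606
G1 X305.733 Y68.318 F1965
G1 X340.873 Y84.164
M5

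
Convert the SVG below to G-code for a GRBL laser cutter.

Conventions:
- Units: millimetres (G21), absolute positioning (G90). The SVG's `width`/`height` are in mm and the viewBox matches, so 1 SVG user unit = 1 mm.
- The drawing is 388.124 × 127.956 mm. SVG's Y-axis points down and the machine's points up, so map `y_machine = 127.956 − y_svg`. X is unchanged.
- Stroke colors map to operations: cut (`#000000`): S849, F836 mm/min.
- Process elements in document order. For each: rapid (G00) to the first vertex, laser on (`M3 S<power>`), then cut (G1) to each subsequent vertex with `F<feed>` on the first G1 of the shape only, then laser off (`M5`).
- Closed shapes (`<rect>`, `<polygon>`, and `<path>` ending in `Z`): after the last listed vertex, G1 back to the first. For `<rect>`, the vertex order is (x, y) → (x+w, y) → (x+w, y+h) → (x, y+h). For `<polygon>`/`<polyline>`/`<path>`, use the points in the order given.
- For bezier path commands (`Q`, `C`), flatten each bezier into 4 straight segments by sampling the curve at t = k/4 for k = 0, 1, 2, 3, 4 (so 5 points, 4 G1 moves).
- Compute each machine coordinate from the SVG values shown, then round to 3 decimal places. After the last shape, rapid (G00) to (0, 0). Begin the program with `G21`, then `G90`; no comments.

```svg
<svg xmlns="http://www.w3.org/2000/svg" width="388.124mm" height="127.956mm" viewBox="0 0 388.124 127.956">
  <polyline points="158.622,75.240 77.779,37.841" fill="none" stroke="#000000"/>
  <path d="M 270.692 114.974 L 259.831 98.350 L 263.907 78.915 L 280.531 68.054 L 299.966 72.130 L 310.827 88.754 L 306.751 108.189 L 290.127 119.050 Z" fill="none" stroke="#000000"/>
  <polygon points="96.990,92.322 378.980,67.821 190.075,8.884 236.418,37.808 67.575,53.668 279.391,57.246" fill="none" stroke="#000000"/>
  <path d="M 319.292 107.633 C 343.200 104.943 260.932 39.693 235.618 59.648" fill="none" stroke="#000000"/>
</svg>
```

viewBox `0 0 388.124 127.956` with mm width/height → 1 unit = 1 mm. Flip: y_m = 127.956 − y_svg.

**Shape 1** — `<polyline>` line segment, stroke `#000000` → cut (S849, F836). Machine vertices: (158.622,52.716) → (77.779,90.115). Open path.

**Shape 2** — `<path>` regular polygon, stroke `#000000` → cut (S849, F836). Machine vertices: (270.692,12.982) → (259.831,29.606) → (263.907,49.041) → (280.531,59.902) → (299.966,55.826) → (310.827,39.202) → (306.751,19.767) → (290.127,8.906) → (270.692,12.982). Closed: final G1 returns to the first vertex.

**Shape 3** — `<polygon>` closed polygon, stroke `#000000` → cut (S849, F836). Machine vertices: (96.990,35.634) → (378.980,60.135) → (190.075,119.072) → (236.418,90.148) → (67.575,74.288) → (279.391,70.710) → (96.990,35.634). Closed: final G1 returns to the first vertex.

**Shape 4** — `<path>` cubic bezier, stroke `#000000` → cut (S849, F836). Control points (SVG): P0=(319.292,107.633), P1=(343.200,104.943), P2=(260.932,39.693), P3=(235.618,59.648); sampled at t=k/4. Machine vertices: (319.292,20.323) → (319.864,31.762) → (295.913,52.807) → (262.733,69.607) → (235.618,68.308). Open path.

G21
G90
G00 X158.622 Y52.716
M3 S849
G1 X77.779 Y90.115 F836
M5
G00 X270.692 Y12.982
M3 S849
G1 X259.831 Y29.606 F836
G1 X263.907 Y49.041
G1 X280.531 Y59.902
G1 X299.966 Y55.826
G1 X310.827 Y39.202
G1 X306.751 Y19.767
G1 X290.127 Y8.906
G1 X270.692 Y12.982
M5
G00 X96.990 Y35.634
M3 S849
G1 X378.980 Y60.135 F836
G1 X190.075 Y119.072
G1 X236.418 Y90.148
G1 X67.575 Y74.288
G1 X279.391 Y70.710
G1 X96.990 Y35.634
M5
G00 X319.292 Y20.323
M3 S849
G1 X319.864 Y31.762 F836
G1 X295.913 Y52.807
G1 X262.733 Y69.607
G1 X235.618 Y68.308
M5
G00 X0.000 Y0.000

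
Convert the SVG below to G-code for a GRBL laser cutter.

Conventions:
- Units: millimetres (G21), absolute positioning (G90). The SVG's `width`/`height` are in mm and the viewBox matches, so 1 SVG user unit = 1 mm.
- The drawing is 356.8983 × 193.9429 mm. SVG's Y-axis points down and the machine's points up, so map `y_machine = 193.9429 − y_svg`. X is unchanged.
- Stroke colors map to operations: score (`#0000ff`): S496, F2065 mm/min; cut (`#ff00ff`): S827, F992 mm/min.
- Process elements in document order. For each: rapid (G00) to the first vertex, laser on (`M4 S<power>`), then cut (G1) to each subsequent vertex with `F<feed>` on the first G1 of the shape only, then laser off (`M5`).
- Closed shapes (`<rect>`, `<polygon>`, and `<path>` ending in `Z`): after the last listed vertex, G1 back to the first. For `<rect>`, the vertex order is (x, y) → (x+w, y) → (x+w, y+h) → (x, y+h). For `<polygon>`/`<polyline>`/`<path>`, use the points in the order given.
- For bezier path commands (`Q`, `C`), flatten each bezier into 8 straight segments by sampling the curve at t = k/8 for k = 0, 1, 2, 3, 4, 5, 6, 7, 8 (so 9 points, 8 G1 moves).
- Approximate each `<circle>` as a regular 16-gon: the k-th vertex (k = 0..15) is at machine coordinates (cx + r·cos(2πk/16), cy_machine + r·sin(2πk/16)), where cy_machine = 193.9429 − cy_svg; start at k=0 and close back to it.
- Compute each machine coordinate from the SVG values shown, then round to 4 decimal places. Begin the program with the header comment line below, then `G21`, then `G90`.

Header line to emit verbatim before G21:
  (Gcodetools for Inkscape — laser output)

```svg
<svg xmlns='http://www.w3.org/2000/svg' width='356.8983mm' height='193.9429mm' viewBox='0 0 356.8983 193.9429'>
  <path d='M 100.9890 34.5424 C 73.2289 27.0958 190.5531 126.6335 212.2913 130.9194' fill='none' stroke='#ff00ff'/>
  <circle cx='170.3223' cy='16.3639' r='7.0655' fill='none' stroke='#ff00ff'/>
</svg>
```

(Gcodetools for Inkscape — laser output)
G21
G90
G00 X100.9890 Y159.4005
M4 S827
G1 X96.9097 Y157.5731 F992
G1 X103.6118 Y148.0858
G1 X118.2747 Y133.3087
G1 X138.0783 Y115.6117
G1 X160.2021 Y97.3647
G1 X181.8257 Y80.9377
G1 X200.1289 Y68.7006
G1 X212.2913 Y63.0235
M5
G00 X177.3878 Y177.5790
M4 S827
G1 X176.8500 Y180.2828 F992
G1 X175.3184 Y182.5751
G1 X173.0261 Y184.1067
G1 X170.3223 Y184.6445
G1 X167.6185 Y184.1067
G1 X165.3262 Y182.5751
G1 X163.7946 Y180.2828
G1 X163.2568 Y177.5790
G1 X163.7946 Y174.8752
G1 X165.3262 Y172.5829
G1 X167.6185 Y171.0513
G1 X170.3223 Y170.5135
G1 X173.0261 Y171.0513
G1 X175.3184 Y172.5829
G1 X176.8500 Y174.8752
G1 X177.3878 Y177.5790
M5

Since the viewBox matches the mm dimensions, user units are millimetres directly. The only transform is the Y-flip y_m = 193.9429 − y_svg.

Shape 1 is a cubic bezier drawn with `<path>`. Its stroke #ff00ff means cut at S827, F992. After flipping Y the toolpath is (100.9890,159.4005) → (96.9097,157.5731) → (103.6118,148.0858) → (118.2747,133.3087) → (138.0783,115.6117) → (160.2021,97.3647) → (181.8257,80.9377) → (200.1289,68.7006) → (212.2913,63.0235).

Shape 2 is a circle drawn with `<circle>`. Its stroke #ff00ff means cut at S827, F992. After flipping Y the toolpath is (177.3878,177.5790) → (176.8500,180.2828) → (175.3184,182.5751) → (173.0261,184.1067) → (170.3223,184.6445) → (167.6185,184.1067) → (165.3262,182.5751) → (163.7946,180.2828) → (163.2568,177.5790) → (163.7946,174.8752) → (165.3262,172.5829) → (167.6185,171.0513) → (170.3223,170.5135) → (173.0261,171.0513) → (175.3184,172.5829) → (176.8500,174.8752) → (177.3878,177.5790), returning to the start.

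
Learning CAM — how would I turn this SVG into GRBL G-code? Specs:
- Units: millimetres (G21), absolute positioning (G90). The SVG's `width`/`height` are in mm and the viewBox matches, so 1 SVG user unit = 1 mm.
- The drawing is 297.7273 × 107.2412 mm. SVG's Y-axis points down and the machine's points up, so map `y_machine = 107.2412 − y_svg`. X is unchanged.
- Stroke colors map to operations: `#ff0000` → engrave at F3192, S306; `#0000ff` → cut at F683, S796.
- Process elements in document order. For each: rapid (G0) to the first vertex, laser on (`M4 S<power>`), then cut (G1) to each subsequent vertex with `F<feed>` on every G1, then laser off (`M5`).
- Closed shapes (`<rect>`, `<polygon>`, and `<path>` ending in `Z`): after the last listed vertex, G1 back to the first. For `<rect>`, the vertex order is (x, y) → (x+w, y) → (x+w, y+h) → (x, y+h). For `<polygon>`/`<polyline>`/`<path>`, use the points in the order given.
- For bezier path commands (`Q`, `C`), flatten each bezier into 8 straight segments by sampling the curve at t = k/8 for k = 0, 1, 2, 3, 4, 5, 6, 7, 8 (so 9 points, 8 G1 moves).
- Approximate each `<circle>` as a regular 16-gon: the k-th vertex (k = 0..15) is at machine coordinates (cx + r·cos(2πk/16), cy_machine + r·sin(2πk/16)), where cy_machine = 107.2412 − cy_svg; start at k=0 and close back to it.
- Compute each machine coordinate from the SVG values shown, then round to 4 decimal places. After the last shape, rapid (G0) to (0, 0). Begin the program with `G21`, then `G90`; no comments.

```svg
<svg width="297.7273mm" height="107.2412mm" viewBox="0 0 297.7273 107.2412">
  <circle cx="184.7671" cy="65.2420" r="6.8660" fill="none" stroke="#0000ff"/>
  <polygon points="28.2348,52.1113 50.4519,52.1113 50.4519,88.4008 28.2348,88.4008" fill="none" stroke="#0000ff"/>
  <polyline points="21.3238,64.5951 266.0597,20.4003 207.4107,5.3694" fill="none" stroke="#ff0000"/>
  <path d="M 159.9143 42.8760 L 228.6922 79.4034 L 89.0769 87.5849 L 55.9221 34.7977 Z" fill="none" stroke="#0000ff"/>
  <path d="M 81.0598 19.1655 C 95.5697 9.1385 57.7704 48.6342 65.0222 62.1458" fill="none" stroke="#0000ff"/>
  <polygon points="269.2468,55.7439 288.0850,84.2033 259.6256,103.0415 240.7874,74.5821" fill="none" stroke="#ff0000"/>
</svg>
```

G21
G90
G0 X191.6331 Y41.9992
M4 S796
G1 X191.1105 Y44.6267 F683
G1 X189.6221 Y46.8542 F683
G1 X187.3946 Y48.3426 F683
G1 X184.7671 Y48.8652 F683
G1 X182.1396 Y48.3426 F683
G1 X179.9121 Y46.8542 F683
G1 X178.4237 Y44.6267 F683
G1 X177.9011 Y41.9992 F683
G1 X178.4237 Y39.3717 F683
G1 X179.9121 Y37.1442 F683
G1 X182.1396 Y35.6558 F683
G1 X184.7671 Y35.1332 F683
G1 X187.3946 Y35.6558 F683
G1 X189.6221 Y37.1442 F683
G1 X191.1105 Y39.3717 F683
G1 X191.6331 Y41.9992 F683
M5
G0 X28.2348 Y55.1299
M4 S796
G1 X50.4519 Y55.1299 F683
G1 X50.4519 Y18.8404 F683
G1 X28.2348 Y18.8404 F683
G1 X28.2348 Y55.1299 F683
M5
G0 X21.3238 Y42.6461
M4 S306
G1 X266.0597 Y86.8409 F3192
G1 X207.4107 Y101.8718 F3192
M5
G0 X159.9143 Y64.3652
M4 S796
G1 X228.6922 Y27.8378 F683
G1 X89.0769 Y19.6563 F683
G1 X55.9221 Y72.4435 F683
G1 X159.9143 Y64.3652 F683
M5
G0 X81.0598 Y88.0757
M4 S796
G1 X84.2392 Y89.6619 F683
G1 X83.6555 Y87.4902 F683
G1 X80.4497 Y82.4455 F683
G1 X75.7628 Y75.4125 F683
G1 X70.7356 Y67.2762 F683
G1 X66.5092 Y58.9213 F683
G1 X64.2244 Y51.2328 F683
G1 X65.0222 Y45.0954 F683
M5
G0 X269.2468 Y51.4973
M4 S306
G1 X288.0850 Y23.0379 F3192
G1 X259.6256 Y4.1997 F3192
G1 X240.7874 Y32.6591 F3192
G1 X269.2468 Y51.4973 F3192
M5
G0 X0.0000 Y0.0000

1 u = 1 mm; y_m = 107.2412 − y.

[1] `<circle>` circle, #0000ff→cut S796 F683: (191.6331,41.9992) → (191.1105,44.6267) → (189.6221,46.8542) → (187.3946,48.3426) → (184.7671,48.8652) → (182.1396,48.3426) → (179.9121,46.8542) → (178.4237,44.6267) → (177.9011,41.9992) → (178.4237,39.3717) → (179.9121,37.1442) → (182.1396,35.6558) → (184.7671,35.1332) → (187.3946,35.6558) → (189.6221,37.1442) → (191.1105,39.3717) → (191.6331,41.9992) (closed)

[2] `<polygon>` rectangle, #0000ff→cut S796 F683: (28.2348,55.1299) → (50.4519,55.1299) → (50.4519,18.8404) → (28.2348,18.8404) → (28.2348,55.1299) (closed)

[3] `<polyline>` open polyline, #ff0000→engrave S306 F3192: (21.3238,42.6461) → (266.0597,86.8409) → (207.4107,101.8718)

[4] `<path>` closed polygon, #0000ff→cut S796 F683: (159.9143,64.3652) → (228.6922,27.8378) → (89.0769,19.6563) → (55.9221,72.4435) → (159.9143,64.3652) (closed)

[5] `<path>` cubic bezier, #0000ff→cut S796 F683: (81.0598,88.0757) → (84.2392,89.6619) → (83.6555,87.4902) → (80.4497,82.4455) → (75.7628,75.4125) → (70.7356,67.2762) → (66.5092,58.9213) → (64.2244,51.2328) → (65.0222,45.0954)

[6] `<polygon>` regular polygon, #ff0000→engrave S306 F3192: (269.2468,51.4973) → (288.0850,23.0379) → (259.6256,4.1997) → (240.7874,32.6591) → (269.2468,51.4973) (closed)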